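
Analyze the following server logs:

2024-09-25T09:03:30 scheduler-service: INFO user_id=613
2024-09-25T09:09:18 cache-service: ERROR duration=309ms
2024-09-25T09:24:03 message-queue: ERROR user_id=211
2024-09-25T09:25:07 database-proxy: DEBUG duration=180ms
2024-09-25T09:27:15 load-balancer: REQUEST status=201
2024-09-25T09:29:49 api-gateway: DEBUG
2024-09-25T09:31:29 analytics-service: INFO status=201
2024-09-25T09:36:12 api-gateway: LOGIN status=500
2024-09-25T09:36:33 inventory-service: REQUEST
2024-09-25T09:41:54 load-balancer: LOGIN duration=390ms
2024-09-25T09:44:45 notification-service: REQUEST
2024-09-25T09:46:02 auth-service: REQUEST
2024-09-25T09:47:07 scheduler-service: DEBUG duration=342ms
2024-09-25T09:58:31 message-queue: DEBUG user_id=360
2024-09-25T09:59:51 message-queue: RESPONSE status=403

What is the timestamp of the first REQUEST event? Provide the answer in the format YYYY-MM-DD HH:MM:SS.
2024-09-25 09:27:15

To find the first event:

1. Filter for all REQUEST events
2. Sort by timestamp
3. Select the first one
4. Timestamp: 2024-09-25 09:27:15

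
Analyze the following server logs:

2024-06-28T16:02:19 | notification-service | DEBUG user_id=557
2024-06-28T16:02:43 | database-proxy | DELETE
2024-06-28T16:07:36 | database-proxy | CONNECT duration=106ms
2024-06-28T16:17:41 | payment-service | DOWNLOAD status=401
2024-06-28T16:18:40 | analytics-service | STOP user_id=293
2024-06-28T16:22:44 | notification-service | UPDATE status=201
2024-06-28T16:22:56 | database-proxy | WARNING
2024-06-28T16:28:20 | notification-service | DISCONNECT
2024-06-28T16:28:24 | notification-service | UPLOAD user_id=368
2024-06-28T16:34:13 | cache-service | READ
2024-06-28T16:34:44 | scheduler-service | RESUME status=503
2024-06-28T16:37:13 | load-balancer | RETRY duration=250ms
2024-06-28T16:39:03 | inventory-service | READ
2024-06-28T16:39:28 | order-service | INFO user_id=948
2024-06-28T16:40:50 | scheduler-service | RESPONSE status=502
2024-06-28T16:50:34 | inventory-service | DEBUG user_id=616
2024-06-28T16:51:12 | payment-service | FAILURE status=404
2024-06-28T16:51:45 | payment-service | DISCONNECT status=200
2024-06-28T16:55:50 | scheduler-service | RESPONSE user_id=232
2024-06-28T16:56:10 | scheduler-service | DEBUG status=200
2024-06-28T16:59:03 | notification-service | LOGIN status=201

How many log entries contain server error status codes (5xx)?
2

To find matching entries:

1. Pattern to match: server error status codes (5xx)
2. Scan each log entry for the pattern
3. Count matches: 2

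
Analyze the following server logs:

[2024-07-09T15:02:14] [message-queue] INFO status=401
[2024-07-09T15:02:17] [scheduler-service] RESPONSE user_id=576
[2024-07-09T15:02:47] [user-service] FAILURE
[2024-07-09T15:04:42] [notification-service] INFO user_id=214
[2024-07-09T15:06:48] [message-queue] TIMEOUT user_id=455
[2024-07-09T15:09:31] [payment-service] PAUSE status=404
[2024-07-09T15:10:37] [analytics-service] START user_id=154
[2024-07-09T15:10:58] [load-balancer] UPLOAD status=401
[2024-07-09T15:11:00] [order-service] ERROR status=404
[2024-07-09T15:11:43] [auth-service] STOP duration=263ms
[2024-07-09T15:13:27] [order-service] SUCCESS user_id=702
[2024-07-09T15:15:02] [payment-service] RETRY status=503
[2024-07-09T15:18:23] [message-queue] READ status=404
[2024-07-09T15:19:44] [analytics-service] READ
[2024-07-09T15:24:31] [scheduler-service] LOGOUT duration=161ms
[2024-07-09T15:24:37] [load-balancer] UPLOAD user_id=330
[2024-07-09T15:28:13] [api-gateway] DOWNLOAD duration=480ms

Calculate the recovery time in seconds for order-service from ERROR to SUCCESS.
147

To calculate recovery time:

1. Find ERROR event for order-service: 2024-07-09T15:11:00
2. Find next SUCCESS event for order-service: 2024-07-09T15:13:27
3. Recovery time: 2024-07-09T15:13:27 - 2024-07-09T15:11:00 = 147 seconds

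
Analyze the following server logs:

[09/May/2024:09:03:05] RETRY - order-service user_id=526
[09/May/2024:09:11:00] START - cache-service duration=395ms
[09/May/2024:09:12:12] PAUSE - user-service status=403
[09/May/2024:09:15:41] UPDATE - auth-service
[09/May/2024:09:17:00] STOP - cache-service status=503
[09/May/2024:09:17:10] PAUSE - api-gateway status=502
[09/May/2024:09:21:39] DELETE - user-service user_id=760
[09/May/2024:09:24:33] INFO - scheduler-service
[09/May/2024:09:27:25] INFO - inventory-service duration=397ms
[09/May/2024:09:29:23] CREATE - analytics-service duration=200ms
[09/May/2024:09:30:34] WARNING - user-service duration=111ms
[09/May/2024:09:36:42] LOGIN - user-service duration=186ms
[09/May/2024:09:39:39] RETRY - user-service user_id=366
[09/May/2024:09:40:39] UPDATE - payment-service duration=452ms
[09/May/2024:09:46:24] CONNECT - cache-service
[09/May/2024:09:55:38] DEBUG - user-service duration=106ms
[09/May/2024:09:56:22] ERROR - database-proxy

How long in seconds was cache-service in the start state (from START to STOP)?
360

To calculate state duration:

1. Find START event for cache-service: 09/May/2024:09:11:00
2. Find STOP event for cache-service: 09/May/2024:09:17:00
3. Calculate duration: 09/May/2024:09:17:00 - 09/May/2024:09:11:00 = 360 seconds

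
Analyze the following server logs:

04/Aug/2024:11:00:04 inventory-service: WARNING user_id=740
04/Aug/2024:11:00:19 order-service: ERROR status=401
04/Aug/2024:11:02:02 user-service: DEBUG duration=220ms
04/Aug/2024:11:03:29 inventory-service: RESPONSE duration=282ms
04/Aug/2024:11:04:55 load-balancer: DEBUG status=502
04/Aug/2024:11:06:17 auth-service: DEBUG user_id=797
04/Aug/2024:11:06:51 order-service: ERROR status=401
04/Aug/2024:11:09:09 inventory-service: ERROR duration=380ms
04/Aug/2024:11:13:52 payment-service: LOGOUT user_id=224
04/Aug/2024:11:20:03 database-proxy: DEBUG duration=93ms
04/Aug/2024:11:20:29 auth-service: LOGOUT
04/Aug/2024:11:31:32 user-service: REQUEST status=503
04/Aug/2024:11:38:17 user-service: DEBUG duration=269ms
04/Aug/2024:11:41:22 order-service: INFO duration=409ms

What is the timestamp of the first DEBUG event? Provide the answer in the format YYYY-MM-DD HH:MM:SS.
2024-08-04 11:02:02

To find the first event:

1. Filter for all DEBUG events
2. Sort by timestamp
3. Select the first one
4. Timestamp: 2024-08-04 11:02:02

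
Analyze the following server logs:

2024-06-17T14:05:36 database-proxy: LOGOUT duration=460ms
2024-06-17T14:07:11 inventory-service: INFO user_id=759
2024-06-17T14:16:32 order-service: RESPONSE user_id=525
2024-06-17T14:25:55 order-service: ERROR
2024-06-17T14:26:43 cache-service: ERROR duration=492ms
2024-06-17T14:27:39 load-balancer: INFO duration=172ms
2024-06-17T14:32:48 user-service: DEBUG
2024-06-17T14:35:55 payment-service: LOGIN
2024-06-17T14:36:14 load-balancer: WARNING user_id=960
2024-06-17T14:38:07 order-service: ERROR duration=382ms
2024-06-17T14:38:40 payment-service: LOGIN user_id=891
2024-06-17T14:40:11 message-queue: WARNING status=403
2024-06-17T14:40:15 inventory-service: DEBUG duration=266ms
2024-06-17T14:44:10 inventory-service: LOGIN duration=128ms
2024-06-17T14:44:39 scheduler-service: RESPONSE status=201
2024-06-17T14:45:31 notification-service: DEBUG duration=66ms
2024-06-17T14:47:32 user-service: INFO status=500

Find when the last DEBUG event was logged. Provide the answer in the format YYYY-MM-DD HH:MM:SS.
2024-06-17 14:45:31

To find the last event:

1. Filter for all DEBUG events
2. Sort by timestamp
3. Select the last one
4. Timestamp: 2024-06-17 14:45:31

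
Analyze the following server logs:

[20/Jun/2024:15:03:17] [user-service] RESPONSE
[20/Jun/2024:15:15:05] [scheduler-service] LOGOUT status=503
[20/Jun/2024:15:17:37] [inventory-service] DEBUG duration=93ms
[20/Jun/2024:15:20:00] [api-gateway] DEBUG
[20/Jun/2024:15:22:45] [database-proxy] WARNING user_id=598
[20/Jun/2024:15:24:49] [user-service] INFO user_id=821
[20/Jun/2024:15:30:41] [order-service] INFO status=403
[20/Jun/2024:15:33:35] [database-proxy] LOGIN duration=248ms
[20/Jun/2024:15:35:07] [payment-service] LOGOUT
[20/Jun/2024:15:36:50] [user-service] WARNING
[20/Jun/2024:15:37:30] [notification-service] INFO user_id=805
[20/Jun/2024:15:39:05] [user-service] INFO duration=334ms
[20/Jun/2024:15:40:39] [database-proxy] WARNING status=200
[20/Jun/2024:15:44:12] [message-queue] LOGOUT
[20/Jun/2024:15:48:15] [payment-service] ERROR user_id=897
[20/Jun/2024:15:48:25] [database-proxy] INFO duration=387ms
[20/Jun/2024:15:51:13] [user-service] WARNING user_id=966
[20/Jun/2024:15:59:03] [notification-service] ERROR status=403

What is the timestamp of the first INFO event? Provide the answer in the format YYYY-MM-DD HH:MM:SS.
2024-06-20 15:24:49

To find the first event:

1. Filter for all INFO events
2. Sort by timestamp
3. Select the first one
4. Timestamp: 2024-06-20 15:24:49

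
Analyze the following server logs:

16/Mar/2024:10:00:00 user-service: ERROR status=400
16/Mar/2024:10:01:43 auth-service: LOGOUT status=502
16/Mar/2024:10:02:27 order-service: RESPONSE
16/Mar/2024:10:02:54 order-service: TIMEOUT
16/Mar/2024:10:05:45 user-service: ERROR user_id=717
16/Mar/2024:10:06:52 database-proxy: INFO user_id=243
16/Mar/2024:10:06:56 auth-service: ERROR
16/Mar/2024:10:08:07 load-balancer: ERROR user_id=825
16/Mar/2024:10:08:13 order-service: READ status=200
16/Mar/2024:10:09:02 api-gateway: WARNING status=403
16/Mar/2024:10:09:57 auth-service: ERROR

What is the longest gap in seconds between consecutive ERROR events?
345

To find the longest gap:

1. Extract all ERROR events in chronological order
2. Calculate time differences between consecutive events
3. Find the maximum difference
4. Longest gap: 345 seconds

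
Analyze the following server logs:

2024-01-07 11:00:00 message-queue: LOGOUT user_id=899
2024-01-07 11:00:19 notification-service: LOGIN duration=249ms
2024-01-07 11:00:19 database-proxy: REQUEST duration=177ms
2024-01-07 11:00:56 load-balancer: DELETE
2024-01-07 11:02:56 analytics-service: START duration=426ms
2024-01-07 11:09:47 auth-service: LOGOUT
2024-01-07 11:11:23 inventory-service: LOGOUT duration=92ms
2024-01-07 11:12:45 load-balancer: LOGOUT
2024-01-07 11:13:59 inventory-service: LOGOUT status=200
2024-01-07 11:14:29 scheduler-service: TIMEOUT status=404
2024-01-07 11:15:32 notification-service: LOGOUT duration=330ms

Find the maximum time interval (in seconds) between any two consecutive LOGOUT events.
587

To find the longest gap:

1. Extract all LOGOUT events in chronological order
2. Calculate time differences between consecutive events
3. Find the maximum difference
4. Longest gap: 587 seconds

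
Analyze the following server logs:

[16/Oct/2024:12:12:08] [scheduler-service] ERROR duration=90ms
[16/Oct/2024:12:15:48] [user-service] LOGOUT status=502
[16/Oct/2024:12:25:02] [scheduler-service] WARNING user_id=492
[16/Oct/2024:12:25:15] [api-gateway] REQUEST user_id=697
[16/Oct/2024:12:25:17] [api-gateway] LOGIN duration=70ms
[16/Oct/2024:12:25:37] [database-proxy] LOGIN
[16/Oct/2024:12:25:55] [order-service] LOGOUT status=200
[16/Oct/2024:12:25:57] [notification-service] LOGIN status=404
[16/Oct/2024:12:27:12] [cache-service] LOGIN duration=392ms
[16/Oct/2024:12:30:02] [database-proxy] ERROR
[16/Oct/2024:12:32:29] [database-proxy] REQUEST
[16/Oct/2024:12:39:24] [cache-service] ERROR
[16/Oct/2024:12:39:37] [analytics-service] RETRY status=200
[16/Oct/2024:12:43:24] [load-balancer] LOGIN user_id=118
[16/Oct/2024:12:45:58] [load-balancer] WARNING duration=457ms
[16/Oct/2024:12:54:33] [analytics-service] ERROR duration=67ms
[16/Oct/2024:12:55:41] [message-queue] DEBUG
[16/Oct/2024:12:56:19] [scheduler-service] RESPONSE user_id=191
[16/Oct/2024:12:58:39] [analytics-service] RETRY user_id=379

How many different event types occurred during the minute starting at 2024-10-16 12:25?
4

To count unique event types:

1. Filter events in the minute starting at 2024-10-16 12:25
2. Extract event types from matching entries
3. Count unique types: 4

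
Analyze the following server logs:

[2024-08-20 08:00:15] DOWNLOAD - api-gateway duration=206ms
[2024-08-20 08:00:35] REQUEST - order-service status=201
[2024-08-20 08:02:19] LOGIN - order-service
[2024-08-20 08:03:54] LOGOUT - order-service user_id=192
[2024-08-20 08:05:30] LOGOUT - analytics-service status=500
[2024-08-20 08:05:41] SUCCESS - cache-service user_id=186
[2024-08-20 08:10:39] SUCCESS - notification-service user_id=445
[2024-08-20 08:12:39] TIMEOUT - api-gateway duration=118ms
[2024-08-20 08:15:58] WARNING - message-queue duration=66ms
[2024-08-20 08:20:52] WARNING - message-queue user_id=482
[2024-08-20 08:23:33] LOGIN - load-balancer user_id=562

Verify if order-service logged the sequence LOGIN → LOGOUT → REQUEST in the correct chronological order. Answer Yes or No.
No

To verify sequence order:

1. Find all events in sequence LOGIN → LOGOUT → REQUEST for order-service
2. Extract their timestamps
3. Check if timestamps are in ascending order
4. Result: No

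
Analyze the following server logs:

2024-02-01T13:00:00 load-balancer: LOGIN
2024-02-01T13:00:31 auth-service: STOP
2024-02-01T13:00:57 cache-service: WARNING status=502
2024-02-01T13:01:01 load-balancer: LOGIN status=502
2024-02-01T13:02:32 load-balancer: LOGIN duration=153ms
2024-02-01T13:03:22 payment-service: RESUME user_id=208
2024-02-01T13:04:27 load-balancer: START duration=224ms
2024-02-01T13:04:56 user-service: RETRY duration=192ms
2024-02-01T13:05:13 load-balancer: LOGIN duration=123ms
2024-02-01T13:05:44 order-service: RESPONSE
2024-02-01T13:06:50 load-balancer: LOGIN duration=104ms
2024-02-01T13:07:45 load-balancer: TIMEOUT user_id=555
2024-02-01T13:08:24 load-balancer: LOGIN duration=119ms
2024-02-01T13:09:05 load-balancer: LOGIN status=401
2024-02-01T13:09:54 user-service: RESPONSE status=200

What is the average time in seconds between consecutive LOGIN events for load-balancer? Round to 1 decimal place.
90.8

To calculate average interval:

1. Find all LOGIN events for load-balancer in order
2. Calculate time gaps between consecutive events
3. Compute mean of gaps: 545 / 6 = 90.8 seconds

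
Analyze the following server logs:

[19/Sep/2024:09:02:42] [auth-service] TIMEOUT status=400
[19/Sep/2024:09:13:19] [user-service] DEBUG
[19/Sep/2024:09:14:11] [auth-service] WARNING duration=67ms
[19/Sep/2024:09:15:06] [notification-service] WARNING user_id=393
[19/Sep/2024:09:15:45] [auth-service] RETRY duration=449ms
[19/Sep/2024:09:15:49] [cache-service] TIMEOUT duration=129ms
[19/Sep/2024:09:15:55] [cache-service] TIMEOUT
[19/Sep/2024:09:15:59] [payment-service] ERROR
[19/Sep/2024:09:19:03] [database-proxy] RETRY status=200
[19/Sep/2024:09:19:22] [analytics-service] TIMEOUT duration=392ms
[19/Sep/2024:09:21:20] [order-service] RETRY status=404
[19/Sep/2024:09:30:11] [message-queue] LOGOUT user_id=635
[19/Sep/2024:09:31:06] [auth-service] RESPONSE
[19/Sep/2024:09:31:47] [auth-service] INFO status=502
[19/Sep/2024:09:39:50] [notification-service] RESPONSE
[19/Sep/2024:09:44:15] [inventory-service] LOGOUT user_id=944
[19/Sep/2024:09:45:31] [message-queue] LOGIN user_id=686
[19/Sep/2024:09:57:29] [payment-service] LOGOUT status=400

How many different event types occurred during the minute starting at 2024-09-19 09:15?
4

To count unique event types:

1. Filter events in the minute starting at 2024-09-19 09:15
2. Extract event types from matching entries
3. Count unique types: 4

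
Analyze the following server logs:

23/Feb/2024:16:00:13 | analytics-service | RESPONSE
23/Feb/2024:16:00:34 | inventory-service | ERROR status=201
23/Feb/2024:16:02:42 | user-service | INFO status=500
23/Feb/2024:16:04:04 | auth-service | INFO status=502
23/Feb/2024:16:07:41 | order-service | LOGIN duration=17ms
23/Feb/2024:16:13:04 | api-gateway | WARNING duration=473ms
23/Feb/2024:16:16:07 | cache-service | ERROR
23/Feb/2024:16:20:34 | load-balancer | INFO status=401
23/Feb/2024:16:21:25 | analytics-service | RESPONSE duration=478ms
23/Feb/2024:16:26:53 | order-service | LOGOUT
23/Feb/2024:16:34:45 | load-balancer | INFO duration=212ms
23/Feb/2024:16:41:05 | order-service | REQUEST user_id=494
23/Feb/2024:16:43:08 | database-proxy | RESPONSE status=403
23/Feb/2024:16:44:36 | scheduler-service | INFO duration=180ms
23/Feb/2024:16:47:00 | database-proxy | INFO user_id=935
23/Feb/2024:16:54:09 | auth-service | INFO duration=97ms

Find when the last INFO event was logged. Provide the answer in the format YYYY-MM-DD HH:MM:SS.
2024-02-23 16:54:09

To find the last event:

1. Filter for all INFO events
2. Sort by timestamp
3. Select the last one
4. Timestamp: 2024-02-23 16:54:09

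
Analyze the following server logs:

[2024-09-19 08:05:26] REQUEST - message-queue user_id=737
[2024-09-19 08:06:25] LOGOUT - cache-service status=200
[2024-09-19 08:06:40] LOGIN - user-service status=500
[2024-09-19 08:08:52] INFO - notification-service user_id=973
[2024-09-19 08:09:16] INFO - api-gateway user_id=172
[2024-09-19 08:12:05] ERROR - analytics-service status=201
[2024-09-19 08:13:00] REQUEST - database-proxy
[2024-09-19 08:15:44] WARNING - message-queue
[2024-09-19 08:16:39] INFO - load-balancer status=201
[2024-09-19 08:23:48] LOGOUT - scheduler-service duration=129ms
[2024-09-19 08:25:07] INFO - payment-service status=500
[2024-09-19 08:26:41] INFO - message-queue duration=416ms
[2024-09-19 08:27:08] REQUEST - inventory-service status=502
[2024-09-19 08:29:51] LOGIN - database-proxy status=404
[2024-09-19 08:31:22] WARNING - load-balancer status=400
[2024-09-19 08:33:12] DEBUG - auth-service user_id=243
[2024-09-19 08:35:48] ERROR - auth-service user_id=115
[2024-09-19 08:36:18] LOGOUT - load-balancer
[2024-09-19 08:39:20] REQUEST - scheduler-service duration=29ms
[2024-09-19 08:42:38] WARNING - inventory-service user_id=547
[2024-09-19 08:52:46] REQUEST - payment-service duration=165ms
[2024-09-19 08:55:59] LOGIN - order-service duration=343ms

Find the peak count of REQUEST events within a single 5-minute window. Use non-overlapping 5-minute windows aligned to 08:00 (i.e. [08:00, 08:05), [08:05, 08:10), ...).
1

To find the burst window:

1. Divide the log period into non-overlapping 5-minute windows starting at 08:00
2. Count REQUEST events in each window
3. Find the window with maximum count
4. Maximum events in a window: 1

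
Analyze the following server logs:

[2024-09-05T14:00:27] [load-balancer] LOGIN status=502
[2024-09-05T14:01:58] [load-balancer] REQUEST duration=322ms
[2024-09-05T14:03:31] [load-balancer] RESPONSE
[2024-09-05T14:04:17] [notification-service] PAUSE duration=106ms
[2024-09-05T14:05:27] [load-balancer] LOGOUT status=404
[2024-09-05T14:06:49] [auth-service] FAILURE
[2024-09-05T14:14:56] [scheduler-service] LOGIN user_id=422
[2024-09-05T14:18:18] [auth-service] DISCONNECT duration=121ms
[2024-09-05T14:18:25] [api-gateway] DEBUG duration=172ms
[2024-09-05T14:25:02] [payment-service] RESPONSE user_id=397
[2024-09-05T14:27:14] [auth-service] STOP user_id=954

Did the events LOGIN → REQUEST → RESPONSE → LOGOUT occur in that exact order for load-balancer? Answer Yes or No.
Yes

To verify sequence order:

1. Find all events in sequence LOGIN → REQUEST → RESPONSE → LOGOUT for load-balancer
2. Extract their timestamps
3. Check if timestamps are in ascending order
4. Result: Yes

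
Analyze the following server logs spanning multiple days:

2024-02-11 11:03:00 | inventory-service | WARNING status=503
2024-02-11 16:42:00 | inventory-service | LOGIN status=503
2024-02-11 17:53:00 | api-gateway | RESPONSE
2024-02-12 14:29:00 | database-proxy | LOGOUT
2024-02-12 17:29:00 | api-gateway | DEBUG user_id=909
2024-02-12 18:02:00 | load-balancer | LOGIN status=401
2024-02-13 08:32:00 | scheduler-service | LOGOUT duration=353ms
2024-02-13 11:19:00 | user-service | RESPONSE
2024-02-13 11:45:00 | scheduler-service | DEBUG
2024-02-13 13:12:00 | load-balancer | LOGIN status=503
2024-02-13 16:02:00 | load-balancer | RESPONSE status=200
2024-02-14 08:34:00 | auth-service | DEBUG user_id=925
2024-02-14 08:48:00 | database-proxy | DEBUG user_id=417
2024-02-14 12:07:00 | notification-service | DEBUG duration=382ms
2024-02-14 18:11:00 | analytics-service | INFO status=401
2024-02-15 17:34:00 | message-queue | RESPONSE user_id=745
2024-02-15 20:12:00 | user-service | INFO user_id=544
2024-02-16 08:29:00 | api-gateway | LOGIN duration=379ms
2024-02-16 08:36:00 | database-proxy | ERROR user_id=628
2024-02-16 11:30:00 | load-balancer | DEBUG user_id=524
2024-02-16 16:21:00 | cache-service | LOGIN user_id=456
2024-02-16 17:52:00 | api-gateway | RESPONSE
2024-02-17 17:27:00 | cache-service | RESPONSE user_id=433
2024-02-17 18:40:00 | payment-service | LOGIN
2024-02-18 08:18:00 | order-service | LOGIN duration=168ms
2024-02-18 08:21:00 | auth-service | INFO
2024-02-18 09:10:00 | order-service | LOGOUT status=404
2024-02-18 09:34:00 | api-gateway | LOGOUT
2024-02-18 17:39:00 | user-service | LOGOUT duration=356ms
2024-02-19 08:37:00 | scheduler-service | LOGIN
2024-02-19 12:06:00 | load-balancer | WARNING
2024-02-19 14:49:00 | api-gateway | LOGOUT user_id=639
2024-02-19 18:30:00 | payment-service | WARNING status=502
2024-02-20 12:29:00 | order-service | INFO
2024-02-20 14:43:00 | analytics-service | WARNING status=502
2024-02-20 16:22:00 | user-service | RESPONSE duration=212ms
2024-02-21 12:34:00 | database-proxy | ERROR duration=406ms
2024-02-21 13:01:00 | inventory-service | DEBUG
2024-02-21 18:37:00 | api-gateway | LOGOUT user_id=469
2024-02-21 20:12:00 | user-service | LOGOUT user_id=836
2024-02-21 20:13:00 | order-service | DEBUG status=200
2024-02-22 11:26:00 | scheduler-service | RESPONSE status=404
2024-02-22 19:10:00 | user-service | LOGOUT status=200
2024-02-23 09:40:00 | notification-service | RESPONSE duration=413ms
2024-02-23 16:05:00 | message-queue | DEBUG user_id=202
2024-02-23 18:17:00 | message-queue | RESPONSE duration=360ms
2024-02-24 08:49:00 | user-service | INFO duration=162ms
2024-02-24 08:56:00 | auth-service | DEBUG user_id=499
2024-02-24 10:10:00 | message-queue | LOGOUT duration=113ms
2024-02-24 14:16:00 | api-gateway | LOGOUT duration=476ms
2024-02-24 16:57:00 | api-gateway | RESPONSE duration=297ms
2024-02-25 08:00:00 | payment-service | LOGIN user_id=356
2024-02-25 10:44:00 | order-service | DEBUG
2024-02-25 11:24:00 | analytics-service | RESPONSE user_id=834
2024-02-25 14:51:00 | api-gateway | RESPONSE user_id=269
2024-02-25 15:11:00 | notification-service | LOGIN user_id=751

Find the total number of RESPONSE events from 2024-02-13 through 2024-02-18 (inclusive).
5

To filter by date range:

1. Date range: 2024-02-13 through 2024-02-18, both dates inclusive
2. Filter for RESPONSE events whose date falls in this range
3. Count matching events: 5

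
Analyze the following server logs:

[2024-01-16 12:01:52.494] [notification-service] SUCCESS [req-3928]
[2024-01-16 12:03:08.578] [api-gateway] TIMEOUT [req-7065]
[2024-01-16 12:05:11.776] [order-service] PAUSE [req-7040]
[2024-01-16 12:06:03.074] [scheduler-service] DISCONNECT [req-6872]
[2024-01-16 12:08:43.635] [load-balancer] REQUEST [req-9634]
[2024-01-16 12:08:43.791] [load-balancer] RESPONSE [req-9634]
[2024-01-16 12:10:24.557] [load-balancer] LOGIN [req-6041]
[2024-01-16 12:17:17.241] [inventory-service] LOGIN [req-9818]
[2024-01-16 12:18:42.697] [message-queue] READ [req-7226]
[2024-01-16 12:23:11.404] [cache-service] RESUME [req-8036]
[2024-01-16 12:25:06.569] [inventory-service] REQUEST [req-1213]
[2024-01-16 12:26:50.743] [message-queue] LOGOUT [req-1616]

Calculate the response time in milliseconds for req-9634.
156

To calculate latency:

1. Find REQUEST with id req-9634: 2024-01-16 12:08:43.635
2. Find RESPONSE with id req-9634: 2024-01-16 12:08:43.791
3. Latency: 2024-01-16 12:08:43.791 - 2024-01-16 12:08:43.635 = 156ms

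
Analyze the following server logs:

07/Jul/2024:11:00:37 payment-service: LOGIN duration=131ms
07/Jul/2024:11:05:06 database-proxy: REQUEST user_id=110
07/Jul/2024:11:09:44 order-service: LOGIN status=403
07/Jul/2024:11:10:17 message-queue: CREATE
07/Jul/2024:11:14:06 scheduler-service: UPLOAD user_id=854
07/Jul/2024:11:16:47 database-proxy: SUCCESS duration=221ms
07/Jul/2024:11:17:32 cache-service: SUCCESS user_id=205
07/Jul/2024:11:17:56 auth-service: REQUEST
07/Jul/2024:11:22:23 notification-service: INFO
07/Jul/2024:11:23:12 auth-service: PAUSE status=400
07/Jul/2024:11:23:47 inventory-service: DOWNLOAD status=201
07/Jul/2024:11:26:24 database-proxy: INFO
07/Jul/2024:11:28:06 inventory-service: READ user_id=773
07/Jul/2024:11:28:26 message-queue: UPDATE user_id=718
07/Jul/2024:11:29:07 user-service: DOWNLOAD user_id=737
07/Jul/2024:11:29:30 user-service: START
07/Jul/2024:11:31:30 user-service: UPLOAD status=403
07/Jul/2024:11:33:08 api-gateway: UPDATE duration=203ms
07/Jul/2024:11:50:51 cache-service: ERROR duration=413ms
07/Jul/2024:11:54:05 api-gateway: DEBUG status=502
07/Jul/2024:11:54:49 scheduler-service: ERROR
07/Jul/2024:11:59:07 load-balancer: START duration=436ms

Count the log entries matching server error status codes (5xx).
1

To find matching entries:

1. Pattern to match: server error status codes (5xx)
2. Scan each log entry for the pattern
3. Count matches: 1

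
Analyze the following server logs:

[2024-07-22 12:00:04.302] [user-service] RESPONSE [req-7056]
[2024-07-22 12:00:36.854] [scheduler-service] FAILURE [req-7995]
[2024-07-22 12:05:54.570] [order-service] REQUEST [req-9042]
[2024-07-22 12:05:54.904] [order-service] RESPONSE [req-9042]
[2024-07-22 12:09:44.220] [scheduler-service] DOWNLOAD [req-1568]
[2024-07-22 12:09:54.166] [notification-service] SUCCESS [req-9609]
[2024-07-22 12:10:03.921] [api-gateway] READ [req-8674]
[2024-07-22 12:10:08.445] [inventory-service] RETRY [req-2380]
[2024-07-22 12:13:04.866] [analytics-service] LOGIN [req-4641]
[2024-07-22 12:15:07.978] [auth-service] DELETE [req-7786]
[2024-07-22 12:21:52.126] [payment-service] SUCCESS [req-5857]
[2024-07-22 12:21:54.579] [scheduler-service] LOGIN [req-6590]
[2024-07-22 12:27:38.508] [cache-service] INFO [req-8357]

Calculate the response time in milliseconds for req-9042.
334

To calculate latency:

1. Find REQUEST with id req-9042: 2024-07-22 12:05:54.570
2. Find RESPONSE with id req-9042: 2024-07-22 12:05:54.904
3. Latency: 2024-07-22 12:05:54.904 - 2024-07-22 12:05:54.570 = 334ms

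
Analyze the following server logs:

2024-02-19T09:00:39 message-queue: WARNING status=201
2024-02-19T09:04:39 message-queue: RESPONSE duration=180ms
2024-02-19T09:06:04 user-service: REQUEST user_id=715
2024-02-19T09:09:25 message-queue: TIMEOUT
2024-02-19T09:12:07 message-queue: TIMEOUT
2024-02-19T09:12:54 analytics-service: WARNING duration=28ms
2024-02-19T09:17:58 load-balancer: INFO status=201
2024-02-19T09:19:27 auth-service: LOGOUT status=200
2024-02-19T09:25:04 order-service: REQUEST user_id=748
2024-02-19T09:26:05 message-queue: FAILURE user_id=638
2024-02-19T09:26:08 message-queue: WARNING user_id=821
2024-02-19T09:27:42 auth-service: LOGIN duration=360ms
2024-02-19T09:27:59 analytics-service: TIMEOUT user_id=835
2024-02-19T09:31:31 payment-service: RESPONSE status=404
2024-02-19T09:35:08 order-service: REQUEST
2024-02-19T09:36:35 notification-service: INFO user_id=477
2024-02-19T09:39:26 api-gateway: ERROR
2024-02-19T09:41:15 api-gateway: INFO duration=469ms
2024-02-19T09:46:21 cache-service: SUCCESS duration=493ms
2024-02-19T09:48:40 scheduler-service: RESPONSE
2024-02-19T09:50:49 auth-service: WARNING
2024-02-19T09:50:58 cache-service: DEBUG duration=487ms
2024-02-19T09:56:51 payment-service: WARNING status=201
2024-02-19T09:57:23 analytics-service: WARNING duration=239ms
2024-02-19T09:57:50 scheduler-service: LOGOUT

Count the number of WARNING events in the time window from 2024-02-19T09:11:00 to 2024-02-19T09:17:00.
1

To count events in the time window:

1. Window boundaries: 2024-02-19T09:11:00 to 2024-02-19T09:17:00
2. Filter for WARNING events within this window
3. Count matching events: 1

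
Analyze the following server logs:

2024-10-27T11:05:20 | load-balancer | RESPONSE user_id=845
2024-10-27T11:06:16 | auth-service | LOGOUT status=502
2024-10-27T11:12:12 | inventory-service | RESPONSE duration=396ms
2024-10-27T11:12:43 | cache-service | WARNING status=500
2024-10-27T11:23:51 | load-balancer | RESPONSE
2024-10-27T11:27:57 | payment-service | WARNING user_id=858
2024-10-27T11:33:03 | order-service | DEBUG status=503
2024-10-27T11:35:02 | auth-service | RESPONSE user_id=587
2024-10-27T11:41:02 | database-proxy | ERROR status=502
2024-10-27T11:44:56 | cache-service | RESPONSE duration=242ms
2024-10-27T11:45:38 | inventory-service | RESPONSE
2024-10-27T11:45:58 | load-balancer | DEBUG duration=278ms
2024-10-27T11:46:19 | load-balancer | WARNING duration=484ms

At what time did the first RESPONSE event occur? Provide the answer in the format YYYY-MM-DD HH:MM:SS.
2024-10-27 11:05:20

To find the first event:

1. Filter for all RESPONSE events
2. Sort by timestamp
3. Select the first one
4. Timestamp: 2024-10-27 11:05:20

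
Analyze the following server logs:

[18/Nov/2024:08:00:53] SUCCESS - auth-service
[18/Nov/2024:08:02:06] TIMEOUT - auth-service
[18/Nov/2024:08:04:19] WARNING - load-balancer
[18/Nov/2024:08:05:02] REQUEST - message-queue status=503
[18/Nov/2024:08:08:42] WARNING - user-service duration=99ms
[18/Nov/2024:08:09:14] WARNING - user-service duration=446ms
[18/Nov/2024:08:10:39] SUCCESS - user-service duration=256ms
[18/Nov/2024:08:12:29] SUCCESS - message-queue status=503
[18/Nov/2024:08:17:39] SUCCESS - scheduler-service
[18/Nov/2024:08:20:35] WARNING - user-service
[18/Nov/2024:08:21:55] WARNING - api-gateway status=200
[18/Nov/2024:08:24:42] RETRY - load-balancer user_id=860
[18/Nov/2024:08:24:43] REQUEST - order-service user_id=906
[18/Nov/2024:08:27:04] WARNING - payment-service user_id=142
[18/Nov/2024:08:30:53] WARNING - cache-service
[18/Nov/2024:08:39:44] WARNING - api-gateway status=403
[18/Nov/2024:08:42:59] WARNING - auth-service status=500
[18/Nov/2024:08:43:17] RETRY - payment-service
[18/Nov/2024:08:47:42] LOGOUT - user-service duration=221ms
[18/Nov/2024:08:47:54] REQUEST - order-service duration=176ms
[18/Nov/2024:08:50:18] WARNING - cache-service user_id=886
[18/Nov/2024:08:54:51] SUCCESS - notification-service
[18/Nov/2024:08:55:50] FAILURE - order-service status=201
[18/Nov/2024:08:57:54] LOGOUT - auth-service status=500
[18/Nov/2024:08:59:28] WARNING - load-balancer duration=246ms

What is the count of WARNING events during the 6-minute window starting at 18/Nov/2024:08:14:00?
0

To count events in the time window:

1. Window boundaries: 18/Nov/2024:08:14:00 to 18/Nov/2024:08:20:00
2. Filter for WARNING events within this window
3. Count matching events: 0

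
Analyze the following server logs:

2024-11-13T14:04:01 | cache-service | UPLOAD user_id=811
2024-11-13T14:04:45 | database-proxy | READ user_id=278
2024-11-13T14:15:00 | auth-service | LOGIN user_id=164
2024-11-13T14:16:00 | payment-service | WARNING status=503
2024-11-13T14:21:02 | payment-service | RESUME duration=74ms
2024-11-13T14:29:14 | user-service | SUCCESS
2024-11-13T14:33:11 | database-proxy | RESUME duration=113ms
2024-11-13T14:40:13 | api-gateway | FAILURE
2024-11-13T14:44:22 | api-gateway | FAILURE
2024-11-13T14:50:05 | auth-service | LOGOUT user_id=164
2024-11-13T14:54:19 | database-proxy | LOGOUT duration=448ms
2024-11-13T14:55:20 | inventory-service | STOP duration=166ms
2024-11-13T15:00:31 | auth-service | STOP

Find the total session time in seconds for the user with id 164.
2105

To calculate session duration:

1. Find LOGIN event for user_id=164: 2024-11-13T14:15:00
2. Find LOGOUT event for user_id=164: 2024-11-13T14:50:05
3. Session duration: 2024-11-13T14:50:05 - 2024-11-13T14:15:00 = 2105 seconds (35 minutes)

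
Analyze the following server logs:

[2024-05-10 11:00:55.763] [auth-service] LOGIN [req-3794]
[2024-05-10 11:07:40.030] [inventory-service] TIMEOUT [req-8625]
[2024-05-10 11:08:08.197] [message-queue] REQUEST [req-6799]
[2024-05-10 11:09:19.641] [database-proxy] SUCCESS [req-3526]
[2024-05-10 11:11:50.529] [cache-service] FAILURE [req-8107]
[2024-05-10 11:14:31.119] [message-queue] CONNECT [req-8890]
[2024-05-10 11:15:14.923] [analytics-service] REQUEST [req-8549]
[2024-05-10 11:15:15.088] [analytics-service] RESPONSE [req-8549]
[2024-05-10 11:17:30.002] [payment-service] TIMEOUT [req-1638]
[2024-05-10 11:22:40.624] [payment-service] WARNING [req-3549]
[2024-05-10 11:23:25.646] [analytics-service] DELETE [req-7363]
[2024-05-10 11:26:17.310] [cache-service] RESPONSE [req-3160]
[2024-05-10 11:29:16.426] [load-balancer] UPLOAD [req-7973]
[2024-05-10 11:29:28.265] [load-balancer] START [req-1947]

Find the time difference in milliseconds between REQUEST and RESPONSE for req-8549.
165

To calculate latency:

1. Find REQUEST with id req-8549: 2024-05-10 11:15:14.923
2. Find RESPONSE with id req-8549: 2024-05-10 11:15:15.088
3. Latency: 2024-05-10 11:15:15.088 - 2024-05-10 11:15:14.923 = 165ms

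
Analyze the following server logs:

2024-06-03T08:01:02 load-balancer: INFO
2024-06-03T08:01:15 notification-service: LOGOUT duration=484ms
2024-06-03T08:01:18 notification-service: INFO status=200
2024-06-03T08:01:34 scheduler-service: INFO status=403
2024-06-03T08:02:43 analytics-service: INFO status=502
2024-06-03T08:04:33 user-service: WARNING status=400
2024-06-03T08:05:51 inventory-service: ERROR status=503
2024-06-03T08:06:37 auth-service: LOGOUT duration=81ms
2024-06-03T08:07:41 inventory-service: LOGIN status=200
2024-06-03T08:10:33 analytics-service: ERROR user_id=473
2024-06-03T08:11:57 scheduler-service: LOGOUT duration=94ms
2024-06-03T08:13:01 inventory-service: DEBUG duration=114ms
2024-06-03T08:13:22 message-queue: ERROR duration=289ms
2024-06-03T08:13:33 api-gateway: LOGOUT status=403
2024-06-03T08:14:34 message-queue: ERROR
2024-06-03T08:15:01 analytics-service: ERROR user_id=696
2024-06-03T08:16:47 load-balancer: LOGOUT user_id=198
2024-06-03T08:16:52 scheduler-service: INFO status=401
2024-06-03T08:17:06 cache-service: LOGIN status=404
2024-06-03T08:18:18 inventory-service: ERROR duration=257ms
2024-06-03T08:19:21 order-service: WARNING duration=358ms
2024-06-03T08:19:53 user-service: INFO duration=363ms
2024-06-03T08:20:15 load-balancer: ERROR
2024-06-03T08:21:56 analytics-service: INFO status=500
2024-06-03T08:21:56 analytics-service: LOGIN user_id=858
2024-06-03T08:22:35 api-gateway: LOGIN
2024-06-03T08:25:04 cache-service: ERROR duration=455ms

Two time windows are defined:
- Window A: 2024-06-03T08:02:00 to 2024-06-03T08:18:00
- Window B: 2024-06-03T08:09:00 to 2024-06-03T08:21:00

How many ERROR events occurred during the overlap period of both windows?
4

To find overlap events:

1. Window A: 2024-06-03T08:02:00 to 2024-06-03T08:18:00
2. Window B: 2024-06-03T08:09:00 to 2024-06-03T08:21:00
3. Overlap period: 2024-06-03T08:09:00 to 2024-06-03T08:18:00
4. Count ERROR events in overlap: 4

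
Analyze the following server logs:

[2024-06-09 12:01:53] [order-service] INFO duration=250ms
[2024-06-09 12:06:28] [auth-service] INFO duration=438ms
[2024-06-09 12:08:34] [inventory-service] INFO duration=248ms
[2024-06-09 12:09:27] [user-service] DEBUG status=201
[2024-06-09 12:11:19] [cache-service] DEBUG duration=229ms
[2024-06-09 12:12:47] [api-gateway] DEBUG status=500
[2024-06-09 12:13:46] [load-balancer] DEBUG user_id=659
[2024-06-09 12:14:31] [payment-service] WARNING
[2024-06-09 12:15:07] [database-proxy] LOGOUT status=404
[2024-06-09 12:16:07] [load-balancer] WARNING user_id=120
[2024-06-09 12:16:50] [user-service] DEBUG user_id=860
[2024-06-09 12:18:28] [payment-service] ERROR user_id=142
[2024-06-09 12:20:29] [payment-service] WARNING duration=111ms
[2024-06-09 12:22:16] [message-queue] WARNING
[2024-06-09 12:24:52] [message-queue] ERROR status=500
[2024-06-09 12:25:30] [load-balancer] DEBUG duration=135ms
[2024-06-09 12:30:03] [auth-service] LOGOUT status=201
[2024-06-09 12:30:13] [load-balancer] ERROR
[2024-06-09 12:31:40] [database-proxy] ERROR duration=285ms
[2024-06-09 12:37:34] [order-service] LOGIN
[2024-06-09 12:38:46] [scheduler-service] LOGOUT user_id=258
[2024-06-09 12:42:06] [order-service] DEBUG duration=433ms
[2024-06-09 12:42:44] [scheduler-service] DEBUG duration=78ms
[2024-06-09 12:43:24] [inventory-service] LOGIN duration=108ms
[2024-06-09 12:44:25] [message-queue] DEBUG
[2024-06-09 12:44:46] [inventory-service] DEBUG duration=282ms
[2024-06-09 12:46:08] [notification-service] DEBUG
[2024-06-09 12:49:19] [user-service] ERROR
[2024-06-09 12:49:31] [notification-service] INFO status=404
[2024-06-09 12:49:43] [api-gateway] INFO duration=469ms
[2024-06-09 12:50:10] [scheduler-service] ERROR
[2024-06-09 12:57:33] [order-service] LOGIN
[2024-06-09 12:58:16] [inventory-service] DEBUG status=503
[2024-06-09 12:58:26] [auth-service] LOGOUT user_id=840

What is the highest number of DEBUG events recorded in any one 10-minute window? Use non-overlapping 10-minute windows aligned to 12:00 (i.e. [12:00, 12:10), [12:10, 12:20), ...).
5

To find the burst window:

1. Divide the log period into non-overlapping 10-minute windows starting at 12:00
2. Count DEBUG events in each window
3. Find the window with maximum count
4. Maximum events in a window: 5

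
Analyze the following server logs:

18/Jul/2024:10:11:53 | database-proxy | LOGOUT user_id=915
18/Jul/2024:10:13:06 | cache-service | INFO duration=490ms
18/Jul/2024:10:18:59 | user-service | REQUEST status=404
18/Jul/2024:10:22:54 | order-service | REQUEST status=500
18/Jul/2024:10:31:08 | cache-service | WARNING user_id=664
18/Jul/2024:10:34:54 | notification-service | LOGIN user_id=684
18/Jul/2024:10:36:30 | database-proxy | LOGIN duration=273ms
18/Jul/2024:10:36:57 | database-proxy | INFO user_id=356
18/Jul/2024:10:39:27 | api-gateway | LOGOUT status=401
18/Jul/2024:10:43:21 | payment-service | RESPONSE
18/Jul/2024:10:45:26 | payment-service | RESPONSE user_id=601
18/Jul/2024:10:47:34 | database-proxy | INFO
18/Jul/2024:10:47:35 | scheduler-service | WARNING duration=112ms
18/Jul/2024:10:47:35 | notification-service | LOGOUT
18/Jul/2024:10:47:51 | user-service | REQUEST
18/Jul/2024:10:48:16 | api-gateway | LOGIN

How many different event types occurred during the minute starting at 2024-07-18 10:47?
4

To count unique event types:

1. Filter events in the minute starting at 2024-07-18 10:47
2. Extract event types from matching entries
3. Count unique types: 4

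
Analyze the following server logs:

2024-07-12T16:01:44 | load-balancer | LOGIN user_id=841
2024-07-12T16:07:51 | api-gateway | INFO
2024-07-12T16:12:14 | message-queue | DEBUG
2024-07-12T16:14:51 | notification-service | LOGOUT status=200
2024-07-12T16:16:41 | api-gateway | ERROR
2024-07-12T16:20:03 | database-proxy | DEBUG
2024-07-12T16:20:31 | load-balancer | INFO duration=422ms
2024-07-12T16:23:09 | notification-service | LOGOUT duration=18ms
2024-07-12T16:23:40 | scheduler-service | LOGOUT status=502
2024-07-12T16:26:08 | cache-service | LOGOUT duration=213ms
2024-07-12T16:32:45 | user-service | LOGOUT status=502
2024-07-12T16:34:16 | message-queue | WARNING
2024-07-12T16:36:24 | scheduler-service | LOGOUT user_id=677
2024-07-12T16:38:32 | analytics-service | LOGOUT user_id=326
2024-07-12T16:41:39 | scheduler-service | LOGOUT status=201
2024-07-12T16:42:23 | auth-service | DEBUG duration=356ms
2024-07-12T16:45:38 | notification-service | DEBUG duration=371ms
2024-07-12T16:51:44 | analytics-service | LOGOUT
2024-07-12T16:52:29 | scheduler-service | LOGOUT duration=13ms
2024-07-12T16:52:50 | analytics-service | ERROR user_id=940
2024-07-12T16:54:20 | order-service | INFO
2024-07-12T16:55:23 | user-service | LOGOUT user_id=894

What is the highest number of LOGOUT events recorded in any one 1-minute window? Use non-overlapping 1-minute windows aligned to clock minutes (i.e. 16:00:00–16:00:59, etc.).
2

To find the burst window:

1. Divide the log period into non-overlapping 1-minute windows starting at 16:00
2. Count LOGOUT events in each window
3. Find the window with maximum count
4. Maximum events in a window: 2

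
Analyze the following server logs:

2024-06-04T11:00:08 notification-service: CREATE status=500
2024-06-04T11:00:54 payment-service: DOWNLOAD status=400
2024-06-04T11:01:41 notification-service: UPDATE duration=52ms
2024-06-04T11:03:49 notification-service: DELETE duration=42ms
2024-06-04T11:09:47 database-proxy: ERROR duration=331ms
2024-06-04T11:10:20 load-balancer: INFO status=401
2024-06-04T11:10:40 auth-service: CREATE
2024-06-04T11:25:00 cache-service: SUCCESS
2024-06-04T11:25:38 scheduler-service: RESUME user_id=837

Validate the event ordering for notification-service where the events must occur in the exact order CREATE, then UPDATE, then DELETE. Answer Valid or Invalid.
Valid

To validate ordering:

1. Required order: CREATE → UPDATE → DELETE
2. Rule: the events must occur in the exact order CREATE, then UPDATE, then DELETE
3. Check actual order of events for notification-service
4. Result: Valid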